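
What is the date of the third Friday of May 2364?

May 15, 2364

May 1, 2364 is a Friday.
The first Friday is therefore May 1 (same day).
The third Friday is 1 + 2×7 = May 15.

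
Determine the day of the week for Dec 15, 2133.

Tuesday

Doomsday rule: the anchor day for the 2100s is Sunday. For year 33: 33÷12 = 2 r 9, and 9÷4 = 2, so 2+9+2 = 13.
Sunday + 13 ≡ Saturday — that's 2133's doomsday.
In December the doomsday date is Dec 12.
Dec 15 is 3 days after Dec 12; 3 mod 7 = 3, so Saturday + 3 = Tuesday.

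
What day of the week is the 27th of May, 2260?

Doomsday rule: the anchor day for the 2200s is Friday. For year 60: 60÷12 = 5 r 0, and 0÷4 = 0, so 5+0+0 = 5.
Friday + 5 ≡ Wednesday — that's 2260's doomsday.
In May the doomsday date is May 9.
May 27 is 18 days after May 9; 18 mod 7 = 4, so Wednesday + 4 = Sunday.

Sunday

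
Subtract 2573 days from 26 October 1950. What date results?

−365 (one year) → Oct 26, 1949 (2208 left).
−365 (one year) → Oct 26, 1948 (1843 left).
−366 (one year; includes Feb 29, 1948) → Oct 26, 1947 (1477 left).
−365 (one year) → Oct 26, 1946 (1112 left).
−365 (one year) → Oct 26, 1945 (747 left).
−365 (one year) → Oct 26, 1944 (382 left).
−26 → Sep 30, 1944 (end of Sep, 30 days; 356 left).
−30 → Aug 31, 1944 (end of Aug, 31 days; 326 left).
−31 → Jul 31, 1944 (end of Jul, 31 days; 295 left).
−31 → Jun 30, 1944 (end of Jun, 30 days; 264 left).
−30 → May 31, 1944 (end of May, 31 days; 234 left).
−31 → Apr 30, 1944 (end of Apr, 30 days; 203 left).
−30 → Mar 31, 1944 (end of Mar, 31 days; 173 left).
−31 → Feb 29, 1944 (end of Feb, 29 days; 142 left).
−29 → Jan 31, 1944 (end of Jan, 31 days; 113 left).
−31 → Dec 31, 1943 (end of Dec, 31 days; 82 left).
−31 → Nov 30, 1943 (end of Nov, 30 days; 51 left).
−30 → Oct 31, 1943 (end of Oct, 31 days; 21 left).
−21 → Oct 10, 1943.

October 10, 1943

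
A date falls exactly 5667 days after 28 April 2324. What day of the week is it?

Friday

First find the weekday of Apr 28, 2324. Doomsday rule: the anchor day for the 2300s is Wednesday. For year 24: 24÷12 = 2 r 0, and 0÷4 = 0, so 2+0+0 = 2.
Wednesday + 2 ≡ Friday — that's 2324's doomsday.
In April the doomsday date is Apr 4.
Apr 28 is 24 days after Apr 4; 24 mod 7 = 3, so Friday + 3 = Monday.
5667 mod 7 = 4, so 5667 days after a Monday is Monday + 4 = Friday.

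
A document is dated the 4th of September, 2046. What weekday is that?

Doomsday rule: the anchor day for the 2000s is Tuesday. For year 46: 46÷12 = 3 r 10, and 10÷4 = 2, so 3+10+2 = 15.
Tuesday + 15 ≡ Wednesday — that's 2046's doomsday.
In September the doomsday date is Sep 5.
Sep 4 is 1 day before Sep 5; 1 mod 7 = 1, so Wednesday − 1 = Tuesday.

Tuesday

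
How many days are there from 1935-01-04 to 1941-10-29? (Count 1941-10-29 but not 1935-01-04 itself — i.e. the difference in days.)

Jan 4, 1935 → Jan 4, 1936: 365 days.
Jan 4, 1936 → Jan 4, 1937: 366 days (Feb 29, 1936 is in that span).
Jan 4, 1937 → Jan 4, 1938: 365 days.
Jan 4, 1938 → Jan 4, 1939: 365 days.
Jan 4, 1939 → Jan 4, 1940: 365 days.
Jan 4, 1940 → Jan 4, 1941: 366 days (Feb 29, 1940 is in that span).
Jan 4, 1941 → Feb 4, 1941: 31 days (January has 31).
Feb 4, 1941 → Mar 4, 1941: 28 days (February has 28).
Mar 4, 1941 → Apr 4, 1941: 31 days (March has 31).
Apr 4, 1941 → May 4, 1941: 30 days (April has 30).
May 4, 1941 → Jun 4, 1941: 31 days (May has 31).
Jun 4, 1941 → Jul 4, 1941: 30 days (June has 30).
Jul 4, 1941 → Aug 4, 1941: 31 days (July has 31).
Aug 4, 1941 → Sep 4, 1941: 31 days (August has 31).
Sep 4, 1941 → Oct 4, 1941: 30 days (September has 30).
Oct 4, 1941 → Oct 29, 1941: 25 days.
Total: 2490 days.

2490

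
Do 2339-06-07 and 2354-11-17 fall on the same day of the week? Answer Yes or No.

From Jun 7, 2339 to Nov 17, 2354 is 5642 days.
5642 mod 7 = 0, so they are the same weekday.
(Jun 7, 2339 is a Wednesday; Nov 17, 2354 is a Wednesday.)

Yes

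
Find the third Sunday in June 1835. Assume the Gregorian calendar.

June 1, 1835 is a Monday.
The first Sunday is therefore June 7 (6 days later).
The third Sunday is 7 + 2×7 = June 21.

June 21, 1835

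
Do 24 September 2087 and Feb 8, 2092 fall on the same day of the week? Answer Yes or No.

No

From Sep 24, 2087 to Feb 8, 2092 is 1598 days.
1598 mod 7 = 2, so they are different weekdays.
(Sep 24, 2087 is a Wednesday; Feb 8, 2092 is a Friday.)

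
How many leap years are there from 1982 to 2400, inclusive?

Multiples of 4 in [1982,2400]: 105.
Of those, multiples of 100: 5 (not leap unless ÷400).
Multiples of 400: 2.
Leap years = 105 − 5 + 2 = 102.

102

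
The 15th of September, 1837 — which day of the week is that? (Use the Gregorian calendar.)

Friday

Doomsday rule: the anchor day for the 1800s is Friday. For year 37: 37÷12 = 3 r 1, and 1÷4 = 0, so 3+1+0 = 4.
Friday + 4 ≡ Tuesday — that's 1837's doomsday.
In September the doomsday date is Sep 5.
Sep 15 is 10 days after Sep 5; 10 mod 7 = 3, so Tuesday + 3 = Friday.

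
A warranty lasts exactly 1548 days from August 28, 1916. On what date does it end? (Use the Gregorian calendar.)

November 23, 1920

+365 (one year) → Aug 28, 1917 (1183 left).
+365 (one year) → Aug 28, 1918 (818 left).
+365 (one year) → Aug 28, 1919 (453 left).
+366 (one year; includes Feb 29, 1920) → Aug 28, 1920 (87 left).
Aug has 31 days: +4 → Sep 1, 1920 (83 left).
Sep has 30 days: +30 → Oct 1, 1920 (53 left).
Oct has 31 days: +31 → Nov 1, 1920 (22 left).
+22 → Nov 23, 1920.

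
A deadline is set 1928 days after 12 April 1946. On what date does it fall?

July 23, 1951

+365 (one year) → Apr 12, 1947 (1563 left).
+366 (one year; includes Feb 29, 1948) → Apr 12, 1948 (1197 left).
+365 (one year) → Apr 12, 1949 (832 left).
+365 (one year) → Apr 12, 1950 (467 left).
+365 (one year) → Apr 12, 1951 (102 left).
Apr has 30 days: +19 → May 1, 1951 (83 left).
May has 31 days: +31 → Jun 1, 1951 (52 left).
Jun has 30 days: +30 → Jul 1, 1951 (22 left).
+22 → Jul 23, 1951.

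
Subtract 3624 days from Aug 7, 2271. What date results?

−365 (one year) → Aug 7, 2270 (3259 left).
−365 (one year) → Aug 7, 2269 (2894 left).
−365 (one year) → Aug 7, 2268 (2529 left).
−366 (one year; includes Feb 29, 2268) → Aug 7, 2267 (2163 left).
−365 (one year) → Aug 7, 2266 (1798 left).
−365 (one year) → Aug 7, 2265 (1433 left).
−365 (one year) → Aug 7, 2264 (1068 left).
−366 (one year; includes Feb 29, 2264) → Aug 7, 2263 (702 left).
−365 (one year) → Aug 7, 2262 (337 left).
−7 → Jul 31, 2262 (end of Jul, 31 days; 330 left).
−31 → Jun 30, 2262 (end of Jun, 30 days; 299 left).
−30 → May 31, 2262 (end of May, 31 days; 269 left).
−31 → Apr 30, 2262 (end of Apr, 30 days; 238 left).
−30 → Mar 31, 2262 (end of Mar, 31 days; 208 left).
−31 → Feb 28, 2262 (end of Feb, 28 days; 177 left).
−28 → Jan 31, 2262 (end of Jan, 31 days; 149 left).
−31 → Dec 31, 2261 (end of Dec, 31 days; 118 left).
−31 → Nov 30, 2261 (end of Nov, 30 days; 87 left).
−30 → Oct 31, 2261 (end of Oct, 31 days; 57 left).
−31 → Sep 30, 2261 (end of Sep, 30 days; 26 left).
−26 → Sep 4, 2261.

September 4, 2261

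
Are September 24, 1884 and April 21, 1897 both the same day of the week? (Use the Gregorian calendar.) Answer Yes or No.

From Sep 24, 1884 to Apr 21, 1897 is 4592 days.
4592 mod 7 = 0, so they are the same weekday.
(Sep 24, 1884 is a Wednesday; Apr 21, 1897 is a Wednesday.)

Yes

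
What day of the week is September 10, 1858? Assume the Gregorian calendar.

Doomsday rule: the anchor day for the 1800s is Friday. For year 58: 58÷12 = 4 r 10, and 10÷4 = 2, so 4+10+2 = 16.
Friday + 16 ≡ Sunday — that's 1858's doomsday.
In September the doomsday date is Sep 5.
Sep 10 is 5 days after Sep 5; 5 mod 7 = 5, so Sunday + 5 = Friday.

Friday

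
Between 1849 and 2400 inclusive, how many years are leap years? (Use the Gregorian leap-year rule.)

134

Multiples of 4 in [1849,2400]: 138.
Of those, multiples of 100: 6 (not leap unless ÷400).
Multiples of 400: 2.
Leap years = 138 − 6 + 2 = 134.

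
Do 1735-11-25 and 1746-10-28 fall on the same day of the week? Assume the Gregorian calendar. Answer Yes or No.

Yes

From Nov 25, 1735 to Oct 28, 1746 is 3990 days.
3990 mod 7 = 0, so they are the same weekday.
(Nov 25, 1735 is a Friday; Oct 28, 1746 is a Friday.)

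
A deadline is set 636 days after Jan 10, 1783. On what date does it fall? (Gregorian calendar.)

October 7, 1784

+365 (one year) → Jan 10, 1784 (271 left).
Jan has 31 days: +22 → Feb 1, 1784 (249 left).
Feb has 29 days: +29 → Mar 1, 1784 (220 left).
Mar has 31 days: +31 → Apr 1, 1784 (189 left).
Apr has 30 days: +30 → May 1, 1784 (159 left).
May has 31 days: +31 → Jun 1, 1784 (128 left).
Jun has 30 days: +30 → Jul 1, 1784 (98 left).
Jul has 31 days: +31 → Aug 1, 1784 (67 left).
Aug has 31 days: +31 → Sep 1, 1784 (36 left).
Sep has 30 days: +30 → Oct 1, 1784 (6 left).
+6 → Oct 7, 1784.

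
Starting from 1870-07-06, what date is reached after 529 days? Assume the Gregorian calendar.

+365 (one year) → Jul 6, 1871 (164 left).
Jul has 31 days: +26 → Aug 1, 1871 (138 left).
Aug has 31 days: +31 → Sep 1, 1871 (107 left).
Sep has 30 days: +30 → Oct 1, 1871 (77 left).
Oct has 31 days: +31 → Nov 1, 1871 (46 left).
Nov has 30 days: +30 → Dec 1, 1871 (16 left).
+16 → Dec 17, 1871.

December 17, 1871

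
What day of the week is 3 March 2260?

Saturday

Doomsday rule: the anchor day for the 2200s is Friday. For year 60: 60÷12 = 5 r 0, and 0÷4 = 0, so 5+0+0 = 5.
Friday + 5 ≡ Wednesday — that's 2260's doomsday.
In March the doomsday date is Mar 14.
Mar 3 is 11 days before Mar 14; 11 mod 7 = 4, so Wednesday − 4 = Saturday.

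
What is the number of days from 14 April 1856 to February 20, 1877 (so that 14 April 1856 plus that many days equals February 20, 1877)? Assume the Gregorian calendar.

7617

Apr 14, 1856 → Apr 14, 1857: 365 days.
Apr 14, 1857 → Apr 14, 1858: 365 days.
Apr 14, 1858 → Apr 14, 1859: 365 days.
Apr 14, 1859 → Apr 14, 1860: 366 days (Feb 29, 1860 is in that span).
Apr 14, 1860 → Apr 14, 1861: 365 days.
Apr 14, 1861 → Apr 14, 1862: 365 days.
Apr 14, 1862 → Apr 14, 1863: 365 days.
Apr 14, 1863 → Apr 14, 1864: 366 days (Feb 29, 1864 is in that span).
Apr 14, 1864 → Apr 14, 1865: 365 days.
Apr 14, 1865 → Apr 14, 1866: 365 days.
Apr 14, 1866 → Apr 14, 1867: 365 days.
Apr 14, 1867 → Apr 14, 1868: 366 days (Feb 29, 1868 is in that span).
Apr 14, 1868 → Apr 14, 1869: 365 days.
Apr 14, 1869 → Apr 14, 1870: 365 days.
Apr 14, 1870 → Apr 14, 1871: 365 days.
Apr 14, 1871 → Apr 14, 1872: 366 days (Feb 29, 1872 is in that span).
Apr 14, 1872 → Apr 14, 1873: 365 days.
Apr 14, 1873 → Apr 14, 1874: 365 days.
Apr 14, 1874 → Apr 14, 1875: 365 days.
Apr 14, 1875 → Apr 14, 1876: 366 days (Feb 29, 1876 is in that span).
Apr 14, 1876 → May 14, 1876: 30 days (April has 30).
May 14, 1876 → Jun 14, 1876: 31 days (May has 31).
Jun 14, 1876 → Jul 14, 1876: 30 days (June has 30).
Jul 14, 1876 → Aug 14, 1876: 31 days (July has 31).
Aug 14, 1876 → Sep 14, 1876: 31 days (August has 31).
Sep 14, 1876 → Oct 14, 1876: 30 days (September has 30).
Oct 14, 1876 → Nov 14, 1876: 31 days (October has 31).
Nov 14, 1876 → Dec 14, 1876: 30 days (November has 30).
Dec 14, 1876 → Jan 14, 1877: 31 days (December has 31).
Jan 14, 1877 → Feb 14, 1877: 31 days (January has 31).
Feb 14, 1877 → Feb 20, 1877: 6 days.
Total: 7617 days.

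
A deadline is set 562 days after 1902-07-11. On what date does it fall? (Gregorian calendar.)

January 24, 1904

+365 (one year) → Jul 11, 1903 (197 left).
Jul has 31 days: +21 → Aug 1, 1903 (176 left).
Aug has 31 days: +31 → Sep 1, 1903 (145 left).
Sep has 30 days: +30 → Oct 1, 1903 (115 left).
Oct has 31 days: +31 → Nov 1, 1903 (84 left).
Nov has 30 days: +30 → Dec 1, 1903 (54 left).
Dec has 31 days: +31 → Jan 1, 1904 (23 left).
+23 → Jan 24, 1904.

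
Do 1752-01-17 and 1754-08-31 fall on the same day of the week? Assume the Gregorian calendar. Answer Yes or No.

From Jan 17, 1752 to Aug 31, 1754 is 957 days.
957 mod 7 = 5, so they are different weekdays.
(Jan 17, 1752 is a Monday; Aug 31, 1754 is a Saturday.)

No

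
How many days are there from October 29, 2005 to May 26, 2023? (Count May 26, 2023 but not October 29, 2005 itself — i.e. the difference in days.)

Oct 29, 2005 → Oct 29, 2006: 365 days.
Oct 29, 2006 → Oct 29, 2007: 365 days.
Oct 29, 2007 → Oct 29, 2008: 366 days (Feb 29, 2008 is in that span).
Oct 29, 2008 → Oct 29, 2009: 365 days.
Oct 29, 2009 → Oct 29, 2010: 365 days.
Oct 29, 2010 → Oct 29, 2011: 365 days.
Oct 29, 2011 → Oct 29, 2012: 366 days (Feb 29, 2012 is in that span).
Oct 29, 2012 → Oct 29, 2013: 365 days.
Oct 29, 2013 → Oct 29, 2014: 365 days.
Oct 29, 2014 → Oct 29, 2015: 365 days.
Oct 29, 2015 → Oct 29, 2016: 366 days (Feb 29, 2016 is in that span).
Oct 29, 2016 → Oct 29, 2017: 365 days.
Oct 29, 2017 → Oct 29, 2018: 365 days.
Oct 29, 2018 → Oct 29, 2019: 365 days.
Oct 29, 2019 → Oct 29, 2020: 366 days (Feb 29, 2020 is in that span).
Oct 29, 2020 → Oct 29, 2021: 365 days.
Oct 29, 2021 → Oct 29, 2022: 365 days.
Oct 29, 2022 → Nov 29, 2022: 31 days (October has 31).
Nov 29, 2022 → Dec 29, 2022: 30 days (November has 30).
Dec 29, 2022 → Jan 29, 2023: 31 days (December has 31).
Jan 29, 2023 → Feb 28, 2023: 30 days (January has 31).
Feb 28, 2023 → Mar 28, 2023: 28 days (February has 28).
Mar 28, 2023 → Apr 28, 2023: 31 days (March has 31).
Apr 28, 2023 → May 26, 2023: 28 days.
Total: 6418 days.

6418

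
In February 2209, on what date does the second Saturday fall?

February 1, 2209 is a Wednesday.
The first Saturday is therefore February 4 (3 days later).
The second Saturday is 4 + 1×7 = February 11.

February 11, 2209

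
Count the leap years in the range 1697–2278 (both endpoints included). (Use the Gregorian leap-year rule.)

Multiples of 4 in [1697,2278]: 145.
Of those, multiples of 100: 6 (not leap unless ÷400).
Multiples of 400: 1.
Leap years = 145 − 6 + 1 = 140.

140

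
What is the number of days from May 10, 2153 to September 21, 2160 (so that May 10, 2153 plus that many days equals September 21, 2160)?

2691

May 10, 2153 → May 10, 2154: 365 days.
May 10, 2154 → May 10, 2155: 365 days.
May 10, 2155 → May 10, 2156: 366 days (Feb 29, 2156 is in that span).
May 10, 2156 → May 10, 2157: 365 days.
May 10, 2157 → May 10, 2158: 365 days.
May 10, 2158 → May 10, 2159: 365 days.
May 10, 2159 → May 10, 2160: 366 days (Feb 29, 2160 is in that span).
May 10, 2160 → Jun 10, 2160: 31 days (May has 31).
Jun 10, 2160 → Jul 10, 2160: 30 days (June has 30).
Jul 10, 2160 → Aug 10, 2160: 31 days (July has 31).
Aug 10, 2160 → Sep 10, 2160: 31 days (August has 31).
Sep 10, 2160 → Sep 21, 2160: 11 days.
Total: 2691 days.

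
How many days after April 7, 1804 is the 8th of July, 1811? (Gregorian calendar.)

2648

Apr 7, 1804 → Apr 7, 1805: 365 days.
Apr 7, 1805 → Apr 7, 1806: 365 days.
Apr 7, 1806 → Apr 7, 1807: 365 days.
Apr 7, 1807 → Apr 7, 1808: 366 days (Feb 29, 1808 is in that span).
Apr 7, 1808 → Apr 7, 1809: 365 days.
Apr 7, 1809 → Apr 7, 1810: 365 days.
Apr 7, 1810 → Apr 7, 1811: 365 days.
Apr 7, 1811 → May 7, 1811: 30 days (April has 30).
May 7, 1811 → Jun 7, 1811: 31 days (May has 31).
Jun 7, 1811 → Jul 7, 1811: 30 days (June has 30).
Jul 7, 1811 → Jul 8, 1811: 1 days.
Total: 2648 days.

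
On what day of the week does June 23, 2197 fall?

Doomsday rule: the anchor day for the 2100s is Sunday. For year 97: 97÷12 = 8 r 1, and 1÷4 = 0, so 8+1+0 = 9.
Sunday + 9 ≡ Tuesday — that's 2197's doomsday.
In June the doomsday date is Jun 6.
Jun 23 is 17 days after Jun 6; 17 mod 7 = 3, so Tuesday + 3 = Friday.

Friday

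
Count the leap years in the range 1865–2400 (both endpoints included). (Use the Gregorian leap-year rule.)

Multiples of 4 in [1865,2400]: 134.
Of those, multiples of 100: 6 (not leap unless ÷400).
Multiples of 400: 2.
Leap years = 134 − 6 + 2 = 130.

130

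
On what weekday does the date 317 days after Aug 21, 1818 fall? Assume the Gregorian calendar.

Sunday

Aug 21, 1818 is a Friday.
317 mod 7 = 2, so 317 days after a Friday is Friday + 2 = Sunday.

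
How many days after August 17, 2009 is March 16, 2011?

Aug 17, 2009 → Aug 17, 2010: 365 days.
Aug 17, 2010 → Sep 17, 2010: 31 days (August has 31).
Sep 17, 2010 → Oct 17, 2010: 30 days (September has 30).
Oct 17, 2010 → Nov 17, 2010: 31 days (October has 31).
Nov 17, 2010 → Dec 17, 2010: 30 days (November has 30).
Dec 17, 2010 → Jan 17, 2011: 31 days (December has 31).
Jan 17, 2011 → Feb 17, 2011: 31 days (January has 31).
Feb 17, 2011 → Mar 16, 2011: 27 days.
Total: 576 days.

576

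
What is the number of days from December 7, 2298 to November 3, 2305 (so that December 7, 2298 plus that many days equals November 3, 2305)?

Dec 7, 2298 → Dec 7, 2299: 365 days.
Dec 7, 2299 → Dec 7, 2300: 365 days.
Dec 7, 2300 → Dec 7, 2301: 365 days.
Dec 7, 2301 → Dec 7, 2302: 365 days.
Dec 7, 2302 → Dec 7, 2303: 365 days.
Dec 7, 2303 → Dec 7, 2304: 366 days (Feb 29, 2304 is in that span).
Dec 7, 2304 → Jan 7, 2305: 31 days (December has 31).
Jan 7, 2305 → Feb 7, 2305: 31 days (January has 31).
Feb 7, 2305 → Mar 7, 2305: 28 days (February has 28).
Mar 7, 2305 → Apr 7, 2305: 31 days (March has 31).
Apr 7, 2305 → May 7, 2305: 30 days (April has 30).
May 7, 2305 → Jun 7, 2305: 31 days (May has 31).
Jun 7, 2305 → Jul 7, 2305: 30 days (June has 30).
Jul 7, 2305 → Aug 7, 2305: 31 days (July has 31).
Aug 7, 2305 → Sep 7, 2305: 31 days (August has 31).
Sep 7, 2305 → Oct 7, 2305: 30 days (September has 30).
Oct 7, 2305 → Nov 3, 2305: 27 days.
Total: 2522 days.

2522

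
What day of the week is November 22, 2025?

Saturday

January 1, 2025 is a Wednesday.
Jan 1, 2025 → Feb 1, 2025: 31 days (January has 31).
Feb 1, 2025 → Mar 1, 2025: 28 days (February has 28).
Mar 1, 2025 → Apr 1, 2025: 31 days (March has 31).
Apr 1, 2025 → May 1, 2025: 30 days (April has 30).
May 1, 2025 → Jun 1, 2025: 31 days (May has 31).
Jun 1, 2025 → Jul 1, 2025: 30 days (June has 30).
Jul 1, 2025 → Aug 1, 2025: 31 days (July has 31).
Aug 1, 2025 → Sep 1, 2025: 31 days (August has 31).
Sep 1, 2025 → Oct 1, 2025: 30 days (September has 30).
Oct 1, 2025 → Nov 1, 2025: 31 days (October has 31).
Nov 1, 2025 → Nov 22, 2025: 21 days.
Total: 325 days.
325 mod 7 = 3, so Wednesday + 3 = Saturday.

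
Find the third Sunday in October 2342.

October 1, 2342 is a Thursday.
The first Sunday is therefore October 4 (3 days later).
The third Sunday is 4 + 2×7 = October 18.

October 18, 2342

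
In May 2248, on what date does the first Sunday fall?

May 1, 2248 is a Monday.
The first Sunday is therefore May 7 (6 days later).

May 7, 2248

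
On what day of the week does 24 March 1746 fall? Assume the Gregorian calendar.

Thursday

Doomsday rule: the anchor day for the 1700s is Sunday. For year 46: 46÷12 = 3 r 10, and 10÷4 = 2, so 3+10+2 = 15.
Sunday + 15 ≡ Monday — that's 1746's doomsday.
In March the doomsday date is Mar 14.
Mar 24 is 10 days after Mar 14; 10 mod 7 = 3, so Monday + 3 = Thursday.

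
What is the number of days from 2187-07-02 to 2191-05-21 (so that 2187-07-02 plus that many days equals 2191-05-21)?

1419

Jul 2, 2187 → Jul 2, 2188: 366 days (Feb 29, 2188 is in that span).
Jul 2, 2188 → Jul 2, 2189: 365 days.
Jul 2, 2189 → Jul 2, 2190: 365 days.
Jul 2, 2190 → Aug 2, 2190: 31 days (July has 31).
Aug 2, 2190 → Sep 2, 2190: 31 days (August has 31).
Sep 2, 2190 → Oct 2, 2190: 30 days (September has 30).
Oct 2, 2190 → Nov 2, 2190: 31 days (October has 31).
Nov 2, 2190 → Dec 2, 2190: 30 days (November has 30).
Dec 2, 2190 → Jan 2, 2191: 31 days (December has 31).
Jan 2, 2191 → Feb 2, 2191: 31 days (January has 31).
Feb 2, 2191 → Mar 2, 2191: 28 days (February has 28).
Mar 2, 2191 → Apr 2, 2191: 31 days (March has 31).
Apr 2, 2191 → May 2, 2191: 30 days (April has 30).
May 2, 2191 → May 21, 2191: 19 days.
Total: 1419 days.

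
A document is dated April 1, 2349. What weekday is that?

Doomsday rule: the anchor day for the 2300s is Wednesday. For year 49: 49÷12 = 4 r 1, and 1÷4 = 0, so 4+1+0 = 5.
Wednesday + 5 ≡ Monday — that's 2349's doomsday.
In April the doomsday date is Apr 4.
Apr 1 is 3 days before Apr 4; 3 mod 7 = 3, so Monday − 3 = Friday.

Friday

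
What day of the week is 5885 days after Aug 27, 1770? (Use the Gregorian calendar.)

Saturday

Aug 27, 1770 is a Monday.
5885 mod 7 = 5, so 5885 days after a Monday is Monday + 5 = Saturday.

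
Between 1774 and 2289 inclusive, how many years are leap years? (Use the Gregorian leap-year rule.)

125

Multiples of 4 in [1774,2289]: 129.
Of those, multiples of 100: 5 (not leap unless ÷400).
Multiples of 400: 1.
Leap years = 129 − 5 + 1 = 125.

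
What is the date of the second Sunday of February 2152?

February 13, 2152

February 1, 2152 is a Tuesday.
The first Sunday is therefore February 6 (5 days later).
The second Sunday is 6 + 1×7 = February 13.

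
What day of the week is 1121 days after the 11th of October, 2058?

Saturday

First find the weekday of Oct 11, 2058. Doomsday rule: the anchor day for the 2000s is Tuesday. For year 58: 58÷12 = 4 r 10, and 10÷4 = 2, so 4+10+2 = 16.
Tuesday + 16 ≡ Thursday — that's 2058's doomsday.
In October the doomsday date is Oct 10.
Oct 11 is 1 day after Oct 10; 1 mod 7 = 1, so Thursday + 1 = Friday.
1121 mod 7 = 1, so 1121 days after a Friday is Friday + 1 = Saturday.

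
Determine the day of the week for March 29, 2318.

Doomsday rule: the anchor day for the 2300s is Wednesday. For year 18: 18÷12 = 1 r 6, and 6÷4 = 1, so 1+6+1 = 8.
Wednesday + 8 ≡ Thursday — that's 2318's doomsday.
In March the doomsday date is Mar 14.
Mar 29 is 15 days after Mar 14; 15 mod 7 = 1, so Thursday + 1 = Friday.

Friday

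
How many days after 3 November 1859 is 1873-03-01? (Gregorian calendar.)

Nov 3, 1859 → Nov 3, 1860: 366 days (Feb 29, 1860 is in that span).
Nov 3, 1860 → Nov 3, 1861: 365 days.
Nov 3, 1861 → Nov 3, 1862: 365 days.
Nov 3, 1862 → Nov 3, 1863: 365 days.
Nov 3, 1863 → Nov 3, 1864: 366 days (Feb 29, 1864 is in that span).
Nov 3, 1864 → Nov 3, 1865: 365 days.
Nov 3, 1865 → Nov 3, 1866: 365 days.
Nov 3, 1866 → Nov 3, 1867: 365 days.
Nov 3, 1867 → Nov 3, 1868: 366 days (Feb 29, 1868 is in that span).
Nov 3, 1868 → Nov 3, 1869: 365 days.
Nov 3, 1869 → Nov 3, 1870: 365 days.
Nov 3, 1870 → Nov 3, 1871: 365 days.
Nov 3, 1871 → Nov 3, 1872: 366 days (Feb 29, 1872 is in that span).
Nov 3, 1872 → Dec 3, 1872: 30 days (November has 30).
Dec 3, 1872 → Jan 3, 1873: 31 days (December has 31).
Jan 3, 1873 → Feb 3, 1873: 31 days (January has 31).
Feb 3, 1873 → Mar 1, 1873: 26 days.
Total: 4867 days.

4867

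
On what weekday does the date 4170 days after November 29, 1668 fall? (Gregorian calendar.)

Tuesday

Nov 29, 1668 is a Thursday.
4170 mod 7 = 5, so 4170 days after a Thursday is Thursday + 5 = Tuesday.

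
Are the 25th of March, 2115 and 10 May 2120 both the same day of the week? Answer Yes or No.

From Mar 25, 2115 to May 10, 2120 is 1873 days.
1873 mod 7 = 4, so they are different weekdays.
(Mar 25, 2115 is a Monday; May 10, 2120 is a Friday.)

No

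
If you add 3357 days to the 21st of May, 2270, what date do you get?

+365 (one year) → May 21, 2271 (2992 left).
+366 (one year; includes Feb 29, 2272) → May 21, 2272 (2626 left).
+365 (one year) → May 21, 2273 (2261 left).
+365 (one year) → May 21, 2274 (1896 left).
+365 (one year) → May 21, 2275 (1531 left).
+366 (one year; includes Feb 29, 2276) → May 21, 2276 (1165 left).
+365 (one year) → May 21, 2277 (800 left).
+365 (one year) → May 21, 2278 (435 left).
+365 (one year) → May 21, 2279 (70 left).
May has 31 days: +11 → Jun 1, 2279 (59 left).
Jun has 30 days: +30 → Jul 1, 2279 (29 left).
+29 → Jul 30, 2279.

July 30, 2279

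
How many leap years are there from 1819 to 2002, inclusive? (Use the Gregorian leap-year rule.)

Multiples of 4 in [1819,2002]: 46.
Of those, multiples of 100: 2 (not leap unless ÷400).
Multiples of 400: 1.
Leap years = 46 − 2 + 1 = 45.

45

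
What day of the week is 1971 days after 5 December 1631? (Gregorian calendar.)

Tuesday

First find the weekday of Dec 5, 1631. Doomsday rule: the anchor day for the 1600s is Tuesday. For year 31: 31÷12 = 2 r 7, and 7÷4 = 1, so 2+7+1 = 10.
Tuesday + 10 ≡ Friday — that's 1631's doomsday.
In December the doomsday date is Dec 12.
Dec 5 is 7 days before Dec 12; 7 mod 7 = 0, so Friday − 0 = Friday.
1971 mod 7 = 4, so 1971 days after a Friday is Friday + 4 = Tuesday.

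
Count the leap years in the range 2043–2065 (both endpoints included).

6

Multiples of 4 in [2043,2065]: 6.
Of those, multiples of 100: 0 (not leap unless ÷400).
Multiples of 400: 0.
Leap years = 6 − 0 + 0 = 6.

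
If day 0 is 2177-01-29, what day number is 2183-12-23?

2519

Jan 29, 2177 → Jan 29, 2178: 365 days.
Jan 29, 2178 → Jan 29, 2179: 365 days.
Jan 29, 2179 → Jan 29, 2180: 365 days.
Jan 29, 2180 → Jan 29, 2181: 366 days (Feb 29, 2180 is in that span).
Jan 29, 2181 → Jan 29, 2182: 365 days.
Jan 29, 2182 → Jan 29, 2183: 365 days.
Jan 29, 2183 → Feb 28, 2183: 30 days (January has 31).
Feb 28, 2183 → Mar 28, 2183: 28 days (February has 28).
Mar 28, 2183 → Apr 28, 2183: 31 days (March has 31).
Apr 28, 2183 → May 28, 2183: 30 days (April has 30).
May 28, 2183 → Jun 28, 2183: 31 days (May has 31).
Jun 28, 2183 → Jul 28, 2183: 30 days (June has 30).
Jul 28, 2183 → Aug 28, 2183: 31 days (July has 31).
Aug 28, 2183 → Sep 28, 2183: 31 days (August has 31).
Sep 28, 2183 → Oct 28, 2183: 30 days (September has 30).
Oct 28, 2183 → Nov 28, 2183: 31 days (October has 31).
Nov 28, 2183 → Dec 23, 2183: 25 days.
Total: 2519 days.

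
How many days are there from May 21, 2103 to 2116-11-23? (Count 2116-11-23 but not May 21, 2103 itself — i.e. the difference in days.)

May 21, 2103 → May 21, 2104: 366 days (Feb 29, 2104 is in that span).
May 21, 2104 → May 21, 2105: 365 days.
May 21, 2105 → May 21, 2106: 365 days.
May 21, 2106 → May 21, 2107: 365 days.
May 21, 2107 → May 21, 2108: 366 days (Feb 29, 2108 is in that span).
May 21, 2108 → May 21, 2109: 365 days.
May 21, 2109 → May 21, 2110: 365 days.
May 21, 2110 → May 21, 2111: 365 days.
May 21, 2111 → May 21, 2112: 366 days (Feb 29, 2112 is in that span).
May 21, 2112 → May 21, 2113: 365 days.
May 21, 2113 → May 21, 2114: 365 days.
May 21, 2114 → May 21, 2115: 365 days.
May 21, 2115 → May 21, 2116: 366 days (Feb 29, 2116 is in that span).
May 21, 2116 → Jun 21, 2116: 31 days (May has 31).
Jun 21, 2116 → Jul 21, 2116: 30 days (June has 30).
Jul 21, 2116 → Aug 21, 2116: 31 days (July has 31).
Aug 21, 2116 → Sep 21, 2116: 31 days (August has 31).
Sep 21, 2116 → Oct 21, 2116: 30 days (September has 30).
Oct 21, 2116 → Nov 21, 2116: 31 days (October has 31).
Nov 21, 2116 → Nov 23, 2116: 2 days.
Total: 4935 days.

4935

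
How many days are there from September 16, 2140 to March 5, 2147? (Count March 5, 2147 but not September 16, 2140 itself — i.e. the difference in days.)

Sep 16, 2140 → Sep 16, 2141: 365 days.
Sep 16, 2141 → Sep 16, 2142: 365 days.
Sep 16, 2142 → Sep 16, 2143: 365 days.
Sep 16, 2143 → Sep 16, 2144: 366 days (Feb 29, 2144 is in that span).
Sep 16, 2144 → Sep 16, 2145: 365 days.
Sep 16, 2145 → Sep 16, 2146: 365 days.
Sep 16, 2146 → Oct 16, 2146: 30 days (September has 30).
Oct 16, 2146 → Nov 16, 2146: 31 days (October has 31).
Nov 16, 2146 → Dec 16, 2146: 30 days (November has 30).
Dec 16, 2146 → Jan 16, 2147: 31 days (December has 31).
Jan 16, 2147 → Feb 16, 2147: 31 days (January has 31).
Feb 16, 2147 → Mar 5, 2147: 17 days.
Total: 2361 days.

2361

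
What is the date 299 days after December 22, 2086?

October 17, 2087

Dec has 31 days: +10 → Jan 1, 2087 (289 left).
Jan has 31 days: +31 → Feb 1, 2087 (258 left).
Feb has 28 days: +28 → Mar 1, 2087 (230 left).
Mar has 31 days: +31 → Apr 1, 2087 (199 left).
Apr has 30 days: +30 → May 1, 2087 (169 left).
May has 31 days: +31 → Jun 1, 2087 (138 left).
Jun has 30 days: +30 → Jul 1, 2087 (108 left).
Jul has 31 days: +31 → Aug 1, 2087 (77 left).
Aug has 31 days: +31 → Sep 1, 2087 (46 left).
Sep has 30 days: +30 → Oct 1, 2087 (16 left).
+16 → Oct 17, 2087.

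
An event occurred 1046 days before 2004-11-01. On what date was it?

−366 (one year; includes Feb 29, 2004) → Nov 1, 2003 (680 left).
−365 (one year) → Nov 1, 2002 (315 left).
−1 → Oct 31, 2002 (end of Oct, 31 days; 314 left).
−31 → Sep 30, 2002 (end of Sep, 30 days; 283 left).
−30 → Aug 31, 2002 (end of Aug, 31 days; 253 left).
−31 → Jul 31, 2002 (end of Jul, 31 days; 222 left).
−31 → Jun 30, 2002 (end of Jun, 30 days; 191 left).
−30 → May 31, 2002 (end of May, 31 days; 161 left).
−31 → Apr 30, 2002 (end of Apr, 30 days; 130 left).
−30 → Mar 31, 2002 (end of Mar, 31 days; 100 left).
−31 → Feb 28, 2002 (end of Feb, 28 days; 69 left).
−28 → Jan 31, 2002 (end of Jan, 31 days; 41 left).
−31 → Dec 31, 2001 (end of Dec, 31 days; 10 left).
−10 → Dec 21, 2001.

December 21, 2001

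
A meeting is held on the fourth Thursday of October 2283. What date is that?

October 25, 2283

October 1, 2283 is a Monday.
The first Thursday is therefore October 4 (3 days later).
The fourth Thursday is 4 + 3×7 = October 25.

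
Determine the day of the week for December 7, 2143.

Doomsday rule: the anchor day for the 2100s is Sunday. For year 43: 43÷12 = 3 r 7, and 7÷4 = 1, so 3+7+1 = 11.
Sunday + 11 ≡ Thursday — that's 2143's doomsday.
In December the doomsday date is Dec 12.
Dec 7 is 5 days before Dec 12; 5 mod 7 = 5, so Thursday − 5 = Saturday.

Saturday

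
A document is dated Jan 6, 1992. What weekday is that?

Doomsday rule: the anchor day for the 1900s is Wednesday. For year 92: 92÷12 = 7 r 8, and 8÷4 = 2, so 7+8+2 = 17.
Wednesday + 17 ≡ Saturday — that's 1992's doomsday.
In January the doomsday date is Jan 4 (1992 is a leap year (divisible by 4)).
Jan 6 is 2 days after Jan 4; 2 mod 7 = 2, so Saturday + 2 = Monday.

Monday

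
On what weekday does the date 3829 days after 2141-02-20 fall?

Monday

First find the weekday of Feb 20, 2141. Doomsday rule: the anchor day for the 2100s is Sunday. For year 41: 41÷12 = 3 r 5, and 5÷4 = 1, so 3+5+1 = 9.
Sunday + 9 ≡ Tuesday — that's 2141's doomsday.
In February the doomsday date is Feb 28 (2141 is not a leap year).
Feb 20 is 8 days before Feb 28; 8 mod 7 = 1, so Tuesday − 1 = Monday.
3829 mod 7 = 0, so 3829 days after a Monday is Monday + 0 = Monday.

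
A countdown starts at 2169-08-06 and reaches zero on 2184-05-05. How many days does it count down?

Aug 6, 2169 → Aug 6, 2170: 365 days.
Aug 6, 2170 → Aug 6, 2171: 365 days.
Aug 6, 2171 → Aug 6, 2172: 366 days (Feb 29, 2172 is in that span).
Aug 6, 2172 → Aug 6, 2173: 365 days.
Aug 6, 2173 → Aug 6, 2174: 365 days.
Aug 6, 2174 → Aug 6, 2175: 365 days.
Aug 6, 2175 → Aug 6, 2176: 366 days (Feb 29, 2176 is in that span).
Aug 6, 2176 → Aug 6, 2177: 365 days.
Aug 6, 2177 → Aug 6, 2178: 365 days.
Aug 6, 2178 → Aug 6, 2179: 365 days.
Aug 6, 2179 → Aug 6, 2180: 366 days (Feb 29, 2180 is in that span).
Aug 6, 2180 → Aug 6, 2181: 365 days.
Aug 6, 2181 → Aug 6, 2182: 365 days.
Aug 6, 2182 → Aug 6, 2183: 365 days.
Aug 6, 2183 → Sep 6, 2183: 31 days (August has 31).
Sep 6, 2183 → Oct 6, 2183: 30 days (September has 30).
Oct 6, 2183 → Nov 6, 2183: 31 days (October has 31).
Nov 6, 2183 → Dec 6, 2183: 30 days (November has 30).
Dec 6, 2183 → Jan 6, 2184: 31 days (December has 31).
Jan 6, 2184 → Feb 6, 2184: 31 days (January has 31).
Feb 6, 2184 → Mar 6, 2184: 29 days (February has 29).
Mar 6, 2184 → Apr 6, 2184: 31 days (March has 31).
Apr 6, 2184 → May 5, 2184: 29 days.
Total: 5386 days.

5386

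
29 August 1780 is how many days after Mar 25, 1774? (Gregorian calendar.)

Mar 25, 1774 → Mar 25, 1775: 365 days.
Mar 25, 1775 → Mar 25, 1776: 366 days (Feb 29, 1776 is in that span).
Mar 25, 1776 → Mar 25, 1777: 365 days.
Mar 25, 1777 → Mar 25, 1778: 365 days.
Mar 25, 1778 → Mar 25, 1779: 365 days.
Mar 25, 1779 → Mar 25, 1780: 366 days (Feb 29, 1780 is in that span).
Mar 25, 1780 → Apr 25, 1780: 31 days (March has 31).
Apr 25, 1780 → May 25, 1780: 30 days (April has 30).
May 25, 1780 → Jun 25, 1780: 31 days (May has 31).
Jun 25, 1780 → Jul 25, 1780: 30 days (June has 30).
Jul 25, 1780 → Aug 25, 1780: 31 days (July has 31).
Aug 25, 1780 → Aug 29, 1780: 4 days.
Total: 2349 days.

2349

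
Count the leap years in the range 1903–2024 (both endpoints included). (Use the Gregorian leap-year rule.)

Multiples of 4 in [1903,2024]: 31.
Of those, multiples of 100: 1 (not leap unless ÷400).
Multiples of 400: 1.
Leap years = 31 − 1 + 1 = 31.

31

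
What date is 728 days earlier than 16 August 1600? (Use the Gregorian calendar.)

August 19, 1598

−366 (one year; includes Feb 29, 1600) → Aug 16, 1599 (362 left).
−16 → Jul 31, 1599 (end of Jul, 31 days; 346 left).
−31 → Jun 30, 1599 (end of Jun, 30 days; 315 left).
−30 → May 31, 1599 (end of May, 31 days; 285 left).
−31 → Apr 30, 1599 (end of Apr, 30 days; 254 left).
−30 → Mar 31, 1599 (end of Mar, 31 days; 224 left).
−31 → Feb 28, 1599 (end of Feb, 28 days; 193 left).
−28 → Jan 31, 1599 (end of Jan, 31 days; 165 left).
−31 → Dec 31, 1598 (end of Dec, 31 days; 134 left).
−31 → Nov 30, 1598 (end of Nov, 30 days; 103 left).
−30 → Oct 31, 1598 (end of Oct, 31 days; 73 left).
−31 → Sep 30, 1598 (end of Sep, 30 days; 42 left).
−30 → Aug 31, 1598 (end of Aug, 31 days; 12 left).
−12 → Aug 19, 1598.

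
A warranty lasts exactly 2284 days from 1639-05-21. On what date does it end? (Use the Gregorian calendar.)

+366 (one year; includes Feb 29, 1640) → May 21, 1640 (1918 left).
+365 (one year) → May 21, 1641 (1553 left).
+365 (one year) → May 21, 1642 (1188 left).
+365 (one year) → May 21, 1643 (823 left).
+366 (one year; includes Feb 29, 1644) → May 21, 1644 (457 left).
+365 (one year) → May 21, 1645 (92 left).
May has 31 days: +11 → Jun 1, 1645 (81 left).
Jun has 30 days: +30 → Jul 1, 1645 (51 left).
Jul has 31 days: +31 → Aug 1, 1645 (20 left).
+20 → Aug 21, 1645.

August 21, 1645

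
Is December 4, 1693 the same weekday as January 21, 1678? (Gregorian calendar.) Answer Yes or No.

Yes

From Jan 21, 1678 to Dec 4, 1693 is 5796 days.
5796 mod 7 = 0, so they are the same weekday.
(Jan 21, 1678 is a Friday; Dec 4, 1693 is a Friday.)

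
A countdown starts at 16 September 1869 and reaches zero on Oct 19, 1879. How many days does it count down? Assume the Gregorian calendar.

3685

Sep 16, 1869 → Sep 16, 1870: 365 days.
Sep 16, 1870 → Sep 16, 1871: 365 days.
Sep 16, 1871 → Sep 16, 1872: 366 days (Feb 29, 1872 is in that span).
Sep 16, 1872 → Sep 16, 1873: 365 days.
Sep 16, 1873 → Sep 16, 1874: 365 days.
Sep 16, 1874 → Sep 16, 1875: 365 days.
Sep 16, 1875 → Sep 16, 1876: 366 days (Feb 29, 1876 is in that span).
Sep 16, 1876 → Sep 16, 1877: 365 days.
Sep 16, 1877 → Sep 16, 1878: 365 days.
Sep 16, 1878 → Oct 16, 1878: 30 days (September has 30).
Oct 16, 1878 → Nov 16, 1878: 31 days (October has 31).
Nov 16, 1878 → Dec 16, 1878: 30 days (November has 30).
Dec 16, 1878 → Jan 16, 1879: 31 days (December has 31).
Jan 16, 1879 → Feb 16, 1879: 31 days (January has 31).
Feb 16, 1879 → Mar 16, 1879: 28 days (February has 28).
Mar 16, 1879 → Apr 16, 1879: 31 days (March has 31).
Apr 16, 1879 → May 16, 1879: 30 days (April has 30).
May 16, 1879 → Jun 16, 1879: 31 days (May has 31).
Jun 16, 1879 → Jul 16, 1879: 30 days (June has 30).
Jul 16, 1879 → Aug 16, 1879: 31 days (July has 31).
Aug 16, 1879 → Sep 16, 1879: 31 days (August has 31).
Sep 16, 1879 → Oct 16, 1879: 30 days (September has 30).
Oct 16, 1879 → Oct 19, 1879: 3 days.
Total: 3685 days.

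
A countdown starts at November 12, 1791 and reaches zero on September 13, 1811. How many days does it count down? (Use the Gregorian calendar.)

7244

Nov 12, 1791 → Nov 12, 1792: 366 days (Feb 29, 1792 is in that span).
Nov 12, 1792 → Nov 12, 1793: 365 days.
Nov 12, 1793 → Nov 12, 1794: 365 days.
Nov 12, 1794 → Nov 12, 1795: 365 days.
Nov 12, 1795 → Nov 12, 1796: 366 days (Feb 29, 1796 is in that span).
Nov 12, 1796 → Nov 12, 1797: 365 days.
Nov 12, 1797 → Nov 12, 1798: 365 days.
Nov 12, 1798 → Nov 12, 1799: 365 days.
Nov 12, 1799 → Nov 12, 1800: 365 days.
Nov 12, 1800 → Nov 12, 1801: 365 days.
Nov 12, 1801 → Nov 12, 1802: 365 days.
Nov 12, 1802 → Nov 12, 1803: 365 days.
Nov 12, 1803 → Nov 12, 1804: 366 days (Feb 29, 1804 is in that span).
Nov 12, 1804 → Nov 12, 1805: 365 days.
Nov 12, 1805 → Nov 12, 1806: 365 days.
Nov 12, 1806 → Nov 12, 1807: 365 days.
Nov 12, 1807 → Nov 12, 1808: 366 days (Feb 29, 1808 is in that span).
Nov 12, 1808 → Nov 12, 1809: 365 days.
Nov 12, 1809 → Nov 12, 1810: 365 days.
Nov 12, 1810 → Dec 12, 1810: 30 days (November has 30).
Dec 12, 1810 → Jan 12, 1811: 31 days (December has 31).
Jan 12, 1811 → Feb 12, 1811: 31 days (January has 31).
Feb 12, 1811 → Mar 12, 1811: 28 days (February has 28).
Mar 12, 1811 → Apr 12, 1811: 31 days (March has 31).
Apr 12, 1811 → May 12, 1811: 30 days (April has 30).
May 12, 1811 → Jun 12, 1811: 31 days (May has 31).
Jun 12, 1811 → Jul 12, 1811: 30 days (June has 30).
Jul 12, 1811 → Aug 12, 1811: 31 days (July has 31).
Aug 12, 1811 → Sep 12, 1811: 31 days (August has 31).
Sep 12, 1811 → Sep 13, 1811: 1 days.
Total: 7244 days.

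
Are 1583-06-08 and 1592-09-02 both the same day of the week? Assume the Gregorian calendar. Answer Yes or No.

Yes

From Jun 8, 1583 to Sep 2, 1592 is 3374 days.
3374 mod 7 = 0, so they are the same weekday.
(Jun 8, 1583 is a Wednesday; Sep 2, 1592 is a Wednesday.)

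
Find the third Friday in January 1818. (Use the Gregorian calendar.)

January 16, 1818

January 1, 1818 is a Thursday.
The first Friday is therefore January 2 (1 days later).
The third Friday is 2 + 2×7 = January 16.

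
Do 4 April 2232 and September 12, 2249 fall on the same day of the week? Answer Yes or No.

From Apr 4, 2232 to Sep 12, 2249 is 6370 days.
6370 mod 7 = 0, so they are the same weekday.
(Apr 4, 2232 is a Wednesday; Sep 12, 2249 is a Wednesday.)

Yes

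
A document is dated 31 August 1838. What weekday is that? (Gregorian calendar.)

Doomsday rule: the anchor day for the 1800s is Friday. For year 38: 38÷12 = 3 r 2, and 2÷4 = 0, so 3+2+0 = 5.
Friday + 5 ≡ Wednesday — that's 1838's doomsday.
In August the doomsday date is Aug 8.
Aug 31 is 23 days after Aug 8; 23 mod 7 = 2, so Wednesday + 2 = Friday.

Friday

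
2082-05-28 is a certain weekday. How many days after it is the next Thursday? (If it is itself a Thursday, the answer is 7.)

May 28, 2082 is a Thursday.
From Thursday to the next Thursday is 7 days.

7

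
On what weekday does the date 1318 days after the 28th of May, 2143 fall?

Thursday

First find the weekday of May 28, 2143. Doomsday rule: the anchor day for the 2100s is Sunday. For year 43: 43÷12 = 3 r 7, and 7÷4 = 1, so 3+7+1 = 11.
Sunday + 11 ≡ Thursday — that's 2143's doomsday.
In May the doomsday date is May 9.
May 28 is 19 days after May 9; 19 mod 7 = 5, so Thursday + 5 = Tuesday.
1318 mod 7 = 2, so 1318 days after a Tuesday is Tuesday + 2 = Thursday.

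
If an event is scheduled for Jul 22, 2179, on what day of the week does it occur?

Thursday

Doomsday rule: the anchor day for the 2100s is Sunday. For year 79: 79÷12 = 6 r 7, and 7÷4 = 1, so 6+7+1 = 14.
Sunday + 14 ≡ Sunday — that's 2179's doomsday.
In July the doomsday date is Jul 11.
Jul 22 is 11 days after Jul 11; 11 mod 7 = 4, so Sunday + 4 = Thursday.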